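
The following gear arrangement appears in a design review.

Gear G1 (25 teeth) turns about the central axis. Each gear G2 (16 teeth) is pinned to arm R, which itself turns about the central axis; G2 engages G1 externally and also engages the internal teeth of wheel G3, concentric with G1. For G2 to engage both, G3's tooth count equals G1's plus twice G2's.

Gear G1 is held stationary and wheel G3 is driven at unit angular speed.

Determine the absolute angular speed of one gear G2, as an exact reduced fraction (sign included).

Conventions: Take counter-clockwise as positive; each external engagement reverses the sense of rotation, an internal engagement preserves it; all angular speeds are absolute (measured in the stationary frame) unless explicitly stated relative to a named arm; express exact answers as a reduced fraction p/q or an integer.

57/32

recognized (axles ride arm R): planetary set, 25/16/57 teeth
ring teeth: 25 + 2·16 = 57
25(ω_sun−ω_arm) = −57(ω_ring−ω_arm),  ω_sun = 0, ω_ring = 1
25(0−ω_arm) = −57(1−ω_arm)  ⇒  82·ω_arm = 57  ⇒  ω_arm = 57/82
sun–planet mesh: 25·(0−57/82) = −16·(ω_p−ω_arm)  ⇒  ω_p−ω_arm = 1425/1312
ω_p = 57/82 + 1425/1312 = 57/32
exact speed ratio = 57/32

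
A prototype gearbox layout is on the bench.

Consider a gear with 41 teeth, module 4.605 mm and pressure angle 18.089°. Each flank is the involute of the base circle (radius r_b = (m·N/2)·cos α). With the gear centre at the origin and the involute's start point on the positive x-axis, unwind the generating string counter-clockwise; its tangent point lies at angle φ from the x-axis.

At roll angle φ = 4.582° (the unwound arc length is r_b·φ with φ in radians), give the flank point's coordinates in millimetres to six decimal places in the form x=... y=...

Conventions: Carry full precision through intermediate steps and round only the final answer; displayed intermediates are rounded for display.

recognized (one wheel, involute flank): single-mesh tooth geometry, m = 4.605, N = 41
pitch radius r_p = m·N/2 = 4.605·41/2 = 94.402500
base radius r_b = r_p·cos α = 94.402500·cos 18.089° = 89.736690
roll angle φ = 4.582° = 0.07997099 rad
x = r_b·(cos φ + φ·sin φ) = 90.023181
y = r_b·(sin φ − φ·cos φ) = 0.015289

x=90.023181 y=0.015289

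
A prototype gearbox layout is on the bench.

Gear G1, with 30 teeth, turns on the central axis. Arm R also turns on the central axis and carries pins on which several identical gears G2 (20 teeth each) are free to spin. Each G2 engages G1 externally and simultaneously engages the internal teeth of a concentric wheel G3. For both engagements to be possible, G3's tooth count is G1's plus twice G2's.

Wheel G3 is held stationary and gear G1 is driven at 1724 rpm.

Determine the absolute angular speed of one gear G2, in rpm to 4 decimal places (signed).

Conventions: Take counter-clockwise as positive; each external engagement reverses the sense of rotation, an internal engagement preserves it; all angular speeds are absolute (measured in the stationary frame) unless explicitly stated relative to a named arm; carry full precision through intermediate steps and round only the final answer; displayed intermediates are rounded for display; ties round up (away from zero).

recognized (axles ride arm R): planetary set, 30/20/70 teeth
normalise by the input: solve with ω_sun = 1, then scale by 1724 rpm
ring teeth: 30 + 2·20 = 70
30(ω_sun−ω_arm) = −70(ω_ring−ω_arm),  ω_ring = 0, ω_sun = 1
30(1−ω_arm) = −70(0−ω_arm)  ⇒  100·ω_arm = 30  ⇒  ω_arm = 3/10
sun–planet mesh: 30·(1−3/10) = −20·(ω_p−ω_arm)  ⇒  ω_p−ω_arm = -21/20
ω_p = 3/10 − 21/20 = -3/4
scale: ω_p = -3/4 × 1724 rpm = -1293.0000 rpm

-1293.0000 rpm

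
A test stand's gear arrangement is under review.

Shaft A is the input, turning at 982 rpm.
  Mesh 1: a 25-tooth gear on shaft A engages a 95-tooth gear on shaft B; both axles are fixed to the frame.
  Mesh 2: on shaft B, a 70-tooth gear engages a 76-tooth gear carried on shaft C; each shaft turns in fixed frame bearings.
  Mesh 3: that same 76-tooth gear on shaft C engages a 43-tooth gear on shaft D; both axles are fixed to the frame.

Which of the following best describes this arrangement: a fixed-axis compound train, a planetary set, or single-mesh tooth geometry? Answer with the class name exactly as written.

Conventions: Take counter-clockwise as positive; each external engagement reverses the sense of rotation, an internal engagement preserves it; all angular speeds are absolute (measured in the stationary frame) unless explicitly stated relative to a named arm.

fixed-axis compound train

class = fixed-axis compound train [3 meshes; 3 ratios multiply, 3 sense flips]
classification: fixed-axis compound train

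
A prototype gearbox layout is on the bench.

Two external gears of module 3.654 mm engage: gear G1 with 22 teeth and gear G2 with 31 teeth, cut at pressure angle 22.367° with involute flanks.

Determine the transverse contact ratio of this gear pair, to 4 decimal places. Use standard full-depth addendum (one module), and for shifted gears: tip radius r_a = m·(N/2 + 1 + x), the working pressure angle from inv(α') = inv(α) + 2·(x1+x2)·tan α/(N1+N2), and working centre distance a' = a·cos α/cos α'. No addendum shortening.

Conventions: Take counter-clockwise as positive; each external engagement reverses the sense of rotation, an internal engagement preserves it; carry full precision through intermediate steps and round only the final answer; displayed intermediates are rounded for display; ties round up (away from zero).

single-mesh involute tooth geometry (22T engaging 31T at module 3.654)
base radii: r_b1 = 37.170019, r_b2 = 52.375936
tip radii: r_a1 = 43.848000, r_a2 = 60.291000
no profile shift: α' = α, a' = a
action lengths: √(r_a1²−r_b1²) = 23.260198, √(r_a2²−r_b2²) = 29.862452
base pitch p_b = π·m·cos α = 10.615733
CR = (23.260198 + 29.862452 − 96.831000·sin 22.36700°)/10.615733 = 1.533082
contact ratio ≈ 1.5331

1.5331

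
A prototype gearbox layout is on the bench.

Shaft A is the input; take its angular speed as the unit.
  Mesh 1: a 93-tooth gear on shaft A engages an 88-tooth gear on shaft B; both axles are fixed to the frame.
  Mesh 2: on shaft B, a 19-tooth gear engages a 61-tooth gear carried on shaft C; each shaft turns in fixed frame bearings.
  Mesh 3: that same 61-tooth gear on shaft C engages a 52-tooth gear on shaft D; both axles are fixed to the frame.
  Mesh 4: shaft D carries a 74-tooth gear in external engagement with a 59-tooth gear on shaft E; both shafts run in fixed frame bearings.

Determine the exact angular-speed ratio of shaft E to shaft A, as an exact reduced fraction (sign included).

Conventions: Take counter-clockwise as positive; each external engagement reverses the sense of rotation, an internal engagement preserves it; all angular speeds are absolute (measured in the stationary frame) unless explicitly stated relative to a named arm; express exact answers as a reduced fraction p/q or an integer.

65379/134992

class = fixed-axis compound train [4 meshes; 4 ratios multiply, 4 sense flips]
mesh 1 [93T→88T]: running ratio 93/88, sense −
mesh 2 [19T→61T]: running ratio 1767/5368, sense +
mesh 3 [61T→52T]: running ratio 1767/4576, sense −
mesh 4 [74T→59T]: running ratio 65379/134992, sense +
ω_out/ω_in = 65379/134992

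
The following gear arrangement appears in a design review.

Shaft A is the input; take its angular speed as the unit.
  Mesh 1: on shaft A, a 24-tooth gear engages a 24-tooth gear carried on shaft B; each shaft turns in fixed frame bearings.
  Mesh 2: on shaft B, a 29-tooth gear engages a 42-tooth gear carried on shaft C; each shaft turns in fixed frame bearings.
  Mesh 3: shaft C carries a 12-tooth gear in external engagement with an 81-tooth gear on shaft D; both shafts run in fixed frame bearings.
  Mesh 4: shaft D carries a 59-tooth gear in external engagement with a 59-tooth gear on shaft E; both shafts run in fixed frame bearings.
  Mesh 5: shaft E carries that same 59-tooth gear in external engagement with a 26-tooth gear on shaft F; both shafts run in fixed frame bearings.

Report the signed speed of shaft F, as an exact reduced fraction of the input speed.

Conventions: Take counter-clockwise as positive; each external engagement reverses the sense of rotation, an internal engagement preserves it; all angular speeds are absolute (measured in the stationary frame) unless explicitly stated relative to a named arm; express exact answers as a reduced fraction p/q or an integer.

5-mesh fixed-axis compound train (all bearings frame-fixed)
mesh 1 [24T→24T]: |ω|/ω_in = 1×24/24 = 1, sense flips to −
mesh 2 [29T→42T]: |ω|/ω_in = 1×29/42 = 29/42, sense flips to +
mesh 3 [12T→81T]: |ω|/ω_in = (29/42)×12/81 = 58/567, sense flips to −
mesh 4 [59T→59T]: |ω|/ω_in = (58/567)×59/59 = 58/567, sense flips to +
mesh 5 [59T→26T]: |ω|/ω_in = (58/567)×59/26 = 1711/7371, sense flips to −
signed output speed (× input speed) = -1711/7371

-1711/7371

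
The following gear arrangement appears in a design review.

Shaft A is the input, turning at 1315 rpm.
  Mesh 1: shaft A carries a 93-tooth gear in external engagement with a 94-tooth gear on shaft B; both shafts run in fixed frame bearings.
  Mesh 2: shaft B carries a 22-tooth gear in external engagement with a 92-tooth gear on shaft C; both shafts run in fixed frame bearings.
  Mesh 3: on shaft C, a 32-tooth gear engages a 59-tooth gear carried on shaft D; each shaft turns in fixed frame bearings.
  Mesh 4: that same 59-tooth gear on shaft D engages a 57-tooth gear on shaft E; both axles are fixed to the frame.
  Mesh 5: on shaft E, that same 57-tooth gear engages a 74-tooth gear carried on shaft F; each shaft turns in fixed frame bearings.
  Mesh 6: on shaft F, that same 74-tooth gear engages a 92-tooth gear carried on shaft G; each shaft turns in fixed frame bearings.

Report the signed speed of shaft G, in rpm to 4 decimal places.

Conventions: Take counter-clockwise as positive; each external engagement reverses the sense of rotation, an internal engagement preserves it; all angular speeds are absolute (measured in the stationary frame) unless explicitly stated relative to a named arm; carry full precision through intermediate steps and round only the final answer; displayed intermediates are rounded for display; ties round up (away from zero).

class = fixed-axis compound train [6 meshes; 6 ratios multiply, 6 sense flips]
mesh 1 [93T→94T]: ω = 1315.0000×93/94 = 1301.0106 rpm, sense flips to −
mesh 2 [22T→92T]: ω = 1301.0106×22/92 = 311.1112 rpm, sense flips to +
mesh 3 [32T→59T]: ω = 311.1112×32/59 = 168.7383 rpm, sense flips to −
mesh 4 [59T→57T]: ω = 168.7383×59/57 = 174.6589 rpm, sense flips to +
mesh 5 [57T→74T]: ω = 174.6589×57/74 = 134.5346 rpm, sense flips to −
mesh 6 [74T→92T]: ω = 134.5346×74/92 = 108.2126 rpm, sense flips to +
signed output speed = +108.2126 rpm

+108.2126 rpm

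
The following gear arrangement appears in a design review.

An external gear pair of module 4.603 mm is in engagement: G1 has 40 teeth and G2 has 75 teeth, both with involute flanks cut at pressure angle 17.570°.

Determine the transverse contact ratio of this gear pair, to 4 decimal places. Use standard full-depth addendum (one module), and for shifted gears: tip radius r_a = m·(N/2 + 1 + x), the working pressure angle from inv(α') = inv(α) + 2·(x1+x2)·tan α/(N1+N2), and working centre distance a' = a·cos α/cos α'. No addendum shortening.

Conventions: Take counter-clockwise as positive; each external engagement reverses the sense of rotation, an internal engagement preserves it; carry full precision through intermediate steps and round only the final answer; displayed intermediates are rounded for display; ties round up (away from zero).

topology: single-mesh involute geometry — m = 4.603, 40T/75T pair
base radii: r_b1 = 87.765296, r_b2 = 164.559930
tip radii: r_a1 = 96.663000, r_a2 = 177.215500
no profile shift: α' = α, a' = a
action lengths: √(r_a1²−r_b1²) = 40.509115, √(r_a2²−r_b2²) = 65.767492
base pitch p_b = π·m·cos α = 13.786140
CR = (40.509115 + 65.767492 − 264.672500·sin 17.57000°)/13.786140 = 1.913496
contact ratio ≈ 1.9135

1.9135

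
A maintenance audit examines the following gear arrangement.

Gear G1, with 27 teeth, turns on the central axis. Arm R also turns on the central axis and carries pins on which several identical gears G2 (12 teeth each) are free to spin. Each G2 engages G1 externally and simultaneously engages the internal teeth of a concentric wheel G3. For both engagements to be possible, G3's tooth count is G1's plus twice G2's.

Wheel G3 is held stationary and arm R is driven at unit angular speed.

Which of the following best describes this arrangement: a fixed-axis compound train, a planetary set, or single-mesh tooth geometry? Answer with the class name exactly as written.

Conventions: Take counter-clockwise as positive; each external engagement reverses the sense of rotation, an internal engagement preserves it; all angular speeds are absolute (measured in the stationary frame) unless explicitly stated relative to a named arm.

planetary set (27T centre, 12T on arm, 51T internal) — Willis relation
classification: planetary set

planetary set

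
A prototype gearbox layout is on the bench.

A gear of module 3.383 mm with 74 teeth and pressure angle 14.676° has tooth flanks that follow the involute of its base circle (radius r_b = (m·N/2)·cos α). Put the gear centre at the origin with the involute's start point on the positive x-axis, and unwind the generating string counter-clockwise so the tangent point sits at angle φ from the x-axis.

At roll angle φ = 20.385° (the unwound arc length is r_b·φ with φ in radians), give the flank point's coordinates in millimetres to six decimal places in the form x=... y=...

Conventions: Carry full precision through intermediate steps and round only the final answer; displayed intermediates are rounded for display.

recognized (one wheel, involute flank): single-mesh tooth geometry, m = 3.383, N = 74
pitch radius r_p = m·N/2 = 3.383·74/2 = 125.171000
base radius r_b = r_p·cos α = 125.171000·cos 14.676° = 121.087166
roll angle φ = 20.385° = 0.35578537 rad
x = r_b·(cos φ + φ·sin φ) = 128.510141
y = r_b·(sin φ − φ·cos φ) = 1.794873

x=128.510141 y=1.794873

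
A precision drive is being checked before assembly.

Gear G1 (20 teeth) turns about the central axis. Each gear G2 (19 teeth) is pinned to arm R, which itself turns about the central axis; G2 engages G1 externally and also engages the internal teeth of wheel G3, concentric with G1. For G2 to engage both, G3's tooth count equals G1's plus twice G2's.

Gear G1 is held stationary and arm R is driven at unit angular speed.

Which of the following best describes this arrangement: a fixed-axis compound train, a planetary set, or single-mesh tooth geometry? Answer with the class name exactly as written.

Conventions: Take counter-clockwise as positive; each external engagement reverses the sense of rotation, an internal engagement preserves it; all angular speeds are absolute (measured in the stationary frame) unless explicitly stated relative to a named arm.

planetary set

class = planetary set [G3 = 20+2·19 = 58; Willis about the carrier]
classification: planetary set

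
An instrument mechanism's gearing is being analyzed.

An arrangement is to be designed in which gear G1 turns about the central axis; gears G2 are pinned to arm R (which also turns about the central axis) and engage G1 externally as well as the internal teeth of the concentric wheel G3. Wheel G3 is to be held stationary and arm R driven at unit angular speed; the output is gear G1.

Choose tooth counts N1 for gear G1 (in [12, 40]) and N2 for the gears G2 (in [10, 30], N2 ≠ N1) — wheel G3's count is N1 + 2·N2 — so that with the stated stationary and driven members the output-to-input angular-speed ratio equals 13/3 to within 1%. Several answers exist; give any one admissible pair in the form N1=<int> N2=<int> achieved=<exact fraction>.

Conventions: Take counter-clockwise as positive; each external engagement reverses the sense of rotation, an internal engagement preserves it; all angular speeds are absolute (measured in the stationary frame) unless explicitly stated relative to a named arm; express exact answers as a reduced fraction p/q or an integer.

design class (target 13/3): planetary set
Willis with ω_ring = 0: ω_sun/ω_arm = (N1+N3)/N1; set equal to 13/3  ⇒  N3/N1 = 13/3 − 1 = 10/3
N3 = N1 + 2·N2  ⇒  N2/N1 = (N3/N1 − 1)/2 = (10/3 − 1)/2 = 7/6
smallest multiple with N1 ≥ 12 and N2 ≥ 10: k = 2  ⇒  N1 = 2·6 = 12, N2 = 2·7 = 14 (N1 ≤ 40, N2 ≤ 30, N2 ≠ N1 ✓), N3 = 12 + 2·14 = 40
check: (N1+N3)/N1 with N1 = 12, N3 = 40 gives 13/3; |achieved − target| = 0 ≤ 13/300 ✓

N1=12 N2=14 achieved=13/3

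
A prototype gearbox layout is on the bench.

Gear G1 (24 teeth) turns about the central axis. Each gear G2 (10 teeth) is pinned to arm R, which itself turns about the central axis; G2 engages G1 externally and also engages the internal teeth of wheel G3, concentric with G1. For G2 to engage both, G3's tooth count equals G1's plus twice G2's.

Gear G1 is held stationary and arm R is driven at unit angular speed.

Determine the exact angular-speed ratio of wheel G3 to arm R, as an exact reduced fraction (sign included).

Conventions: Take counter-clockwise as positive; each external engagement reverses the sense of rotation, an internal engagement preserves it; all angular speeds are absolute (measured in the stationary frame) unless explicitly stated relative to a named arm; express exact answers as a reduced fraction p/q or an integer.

topology: planetary set — G1 24T / G2 10T / G3 44T, arm = carrier (Willis)
ring teeth: 24 + 2·10 = 44
24(ω_sun−ω_arm) = −44(ω_ring−ω_arm),  ω_sun = 0, ω_arm = 1
ω_ring = 1 − (24/44)(0−1) = 17/11
ω_out/ω_in = 17/11

17/11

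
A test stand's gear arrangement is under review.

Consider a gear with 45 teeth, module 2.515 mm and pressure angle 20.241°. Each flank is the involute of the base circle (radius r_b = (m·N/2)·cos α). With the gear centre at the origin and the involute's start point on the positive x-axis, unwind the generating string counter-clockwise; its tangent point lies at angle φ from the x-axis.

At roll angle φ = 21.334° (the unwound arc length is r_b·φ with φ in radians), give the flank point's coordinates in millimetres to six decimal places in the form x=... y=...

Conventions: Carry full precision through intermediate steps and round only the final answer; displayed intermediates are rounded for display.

x=56.646885 y=0.901014

recognized (one wheel, involute flank): single-mesh tooth geometry, m = 2.515, N = 45
pitch radius r_p = m·N/2 = 2.515·45/2 = 56.587500
base radius r_b = r_p·cos α = 56.587500·cos 20.241° = 53.092978
roll angle φ = 21.334° = 0.37234854 rad
x = r_b·(cos φ + φ·sin φ) = 56.646885
y = r_b·(sin φ − φ·cos φ) = 0.901014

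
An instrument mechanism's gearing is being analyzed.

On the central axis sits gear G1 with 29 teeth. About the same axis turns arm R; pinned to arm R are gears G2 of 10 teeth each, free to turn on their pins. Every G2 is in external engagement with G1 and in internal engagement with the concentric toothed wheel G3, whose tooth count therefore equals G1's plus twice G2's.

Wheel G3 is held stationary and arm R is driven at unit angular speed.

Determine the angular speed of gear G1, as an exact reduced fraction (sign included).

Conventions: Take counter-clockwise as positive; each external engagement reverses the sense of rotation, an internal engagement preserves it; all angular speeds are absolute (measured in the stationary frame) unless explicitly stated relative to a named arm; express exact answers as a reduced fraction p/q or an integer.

recognized (axles ride arm R): planetary set, 29/10/49 teeth
ring teeth: 29 + 2·10 = 49
29(ω_sun−ω_arm) = −49(ω_ring−ω_arm),  ω_ring = 0, ω_arm = 1
ω_sun = 1 − (49/29)(0−1) = 78/29
exact speed ratio = 78/29

78/29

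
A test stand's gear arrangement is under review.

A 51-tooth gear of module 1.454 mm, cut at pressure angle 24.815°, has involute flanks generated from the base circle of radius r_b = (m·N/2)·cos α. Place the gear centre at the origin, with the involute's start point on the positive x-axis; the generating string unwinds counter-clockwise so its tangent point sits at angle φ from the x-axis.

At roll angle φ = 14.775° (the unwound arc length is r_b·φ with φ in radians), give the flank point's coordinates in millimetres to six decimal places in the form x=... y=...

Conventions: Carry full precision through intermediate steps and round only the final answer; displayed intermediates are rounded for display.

x=34.754011 y=0.191088

topology: single-mesh involute geometry — m = 1.454, N = 51
pitch radius r_p = m·N/2 = 1.454·51/2 = 37.077000
base radius r_b = r_p·cos α = 37.077000·cos 24.815° = 33.653593
roll angle φ = 14.775° = 0.25787240 rad
x = r_b·(cos φ + φ·sin φ) = 34.754011
y = r_b·(sin φ − φ·cos φ) = 0.191088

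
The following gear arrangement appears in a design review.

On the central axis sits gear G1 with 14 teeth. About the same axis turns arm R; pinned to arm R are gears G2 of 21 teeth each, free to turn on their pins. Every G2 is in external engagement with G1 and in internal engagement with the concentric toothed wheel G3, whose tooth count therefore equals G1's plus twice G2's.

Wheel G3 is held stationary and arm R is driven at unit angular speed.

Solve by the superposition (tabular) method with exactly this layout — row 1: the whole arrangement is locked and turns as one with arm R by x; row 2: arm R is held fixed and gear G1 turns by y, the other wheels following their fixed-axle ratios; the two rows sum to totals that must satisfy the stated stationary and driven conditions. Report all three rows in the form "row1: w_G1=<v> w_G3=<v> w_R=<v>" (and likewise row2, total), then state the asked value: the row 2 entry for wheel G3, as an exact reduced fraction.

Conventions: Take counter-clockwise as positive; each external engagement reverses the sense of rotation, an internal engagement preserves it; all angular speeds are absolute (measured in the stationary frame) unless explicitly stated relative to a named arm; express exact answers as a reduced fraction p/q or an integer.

row1: w_G1=1 w_G3=1 w_R=1
row2: w_G1=4 w_G3=-1 w_R=0
total: w_G1=5 w_G3=0 w_R=1
asked value: -1

planetary set (14T centre, 21T on arm, 56T internal) — Willis relation
superposition row 1 [locked train]: every member turns x
superposition row 2 [arm held]: sun y, ring −(14/56)·y, arm 0
boundary: total ω_ring = x − (14/56)·y = 0 and total ω_arm = x = 1  ⇒  y = 4, x = 1
row 2 ring = −(14/56)·4 = -1
totals (row 1 + row 2): sun 1 + 4 = 5, ring 1 + (-1) = 0, arm 1 + 0 = 1
asked cell (row2, ring) = -1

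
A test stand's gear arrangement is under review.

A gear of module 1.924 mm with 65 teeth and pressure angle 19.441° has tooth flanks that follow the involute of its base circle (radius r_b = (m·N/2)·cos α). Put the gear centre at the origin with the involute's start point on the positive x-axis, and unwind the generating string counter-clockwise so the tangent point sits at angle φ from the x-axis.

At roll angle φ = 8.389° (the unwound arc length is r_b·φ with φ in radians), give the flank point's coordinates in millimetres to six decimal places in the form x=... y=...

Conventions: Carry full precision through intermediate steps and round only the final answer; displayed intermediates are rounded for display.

topology: single-mesh involute geometry — m = 1.924, N = 65
pitch radius r_p = m·N/2 = 1.924·65/2 = 62.530000
base radius r_b = r_p·cos α = 62.530000·cos 19.441° = 58.964835
roll angle φ = 8.389° = 0.14641567 rad
x = r_b·(cos φ + φ·sin φ) = 59.593482
y = r_b·(sin φ − φ·cos φ) = 0.061561

x=59.593482 y=0.061561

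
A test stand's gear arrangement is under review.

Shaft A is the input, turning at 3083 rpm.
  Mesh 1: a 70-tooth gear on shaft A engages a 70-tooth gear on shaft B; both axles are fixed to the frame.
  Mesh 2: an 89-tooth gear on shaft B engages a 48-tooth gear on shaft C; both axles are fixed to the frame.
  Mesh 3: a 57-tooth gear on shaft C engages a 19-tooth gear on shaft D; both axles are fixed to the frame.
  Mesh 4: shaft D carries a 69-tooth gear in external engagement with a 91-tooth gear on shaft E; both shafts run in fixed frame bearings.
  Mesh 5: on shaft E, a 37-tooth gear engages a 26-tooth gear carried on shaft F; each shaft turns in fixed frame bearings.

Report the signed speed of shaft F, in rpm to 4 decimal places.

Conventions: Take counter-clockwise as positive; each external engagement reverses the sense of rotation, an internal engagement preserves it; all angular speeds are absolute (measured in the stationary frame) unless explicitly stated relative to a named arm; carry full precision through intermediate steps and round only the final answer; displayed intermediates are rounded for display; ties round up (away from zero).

5-mesh fixed-axis compound train (all bearings frame-fixed)
mesh 1 [70T→70T]: ω = 3083.0000×70/70 = 3083.0000 rpm, sense flips to −
mesh 2 [89T→48T]: ω = 3083.0000×89/48 = 5716.3958 rpm, sense flips to +
mesh 3 [57T→19T]: ω = 5716.3958×57/19 = 17149.1875 rpm, sense flips to −
mesh 4 [69T→91T]: ω = 17149.1875×69/91 = 13003.2301 rpm, sense flips to +
mesh 5 [37T→26T]: ω = 13003.2301×37/26 = 18504.5967 rpm, sense flips to −
signed output speed = -18504.5967 rpm

-18504.5967 rpm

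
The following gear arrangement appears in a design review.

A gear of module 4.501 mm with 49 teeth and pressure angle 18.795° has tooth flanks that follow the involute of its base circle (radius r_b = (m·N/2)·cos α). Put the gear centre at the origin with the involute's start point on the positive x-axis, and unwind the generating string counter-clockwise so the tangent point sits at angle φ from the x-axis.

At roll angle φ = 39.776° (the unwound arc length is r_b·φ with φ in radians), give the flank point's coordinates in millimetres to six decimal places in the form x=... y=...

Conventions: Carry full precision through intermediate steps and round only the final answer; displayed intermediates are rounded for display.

topology: single-mesh involute geometry — m = 4.501, N = 49
pitch radius r_p = m·N/2 = 4.501·49/2 = 110.274500
base radius r_b = r_p·cos α = 110.274500·cos 18.795° = 104.394375
roll angle φ = 39.776° = 0.69422216 rad
x = r_b·(cos φ + φ·sin φ) = 126.599734
y = r_b·(sin φ − φ·cos φ) = 11.091097

x=126.599734 y=11.091097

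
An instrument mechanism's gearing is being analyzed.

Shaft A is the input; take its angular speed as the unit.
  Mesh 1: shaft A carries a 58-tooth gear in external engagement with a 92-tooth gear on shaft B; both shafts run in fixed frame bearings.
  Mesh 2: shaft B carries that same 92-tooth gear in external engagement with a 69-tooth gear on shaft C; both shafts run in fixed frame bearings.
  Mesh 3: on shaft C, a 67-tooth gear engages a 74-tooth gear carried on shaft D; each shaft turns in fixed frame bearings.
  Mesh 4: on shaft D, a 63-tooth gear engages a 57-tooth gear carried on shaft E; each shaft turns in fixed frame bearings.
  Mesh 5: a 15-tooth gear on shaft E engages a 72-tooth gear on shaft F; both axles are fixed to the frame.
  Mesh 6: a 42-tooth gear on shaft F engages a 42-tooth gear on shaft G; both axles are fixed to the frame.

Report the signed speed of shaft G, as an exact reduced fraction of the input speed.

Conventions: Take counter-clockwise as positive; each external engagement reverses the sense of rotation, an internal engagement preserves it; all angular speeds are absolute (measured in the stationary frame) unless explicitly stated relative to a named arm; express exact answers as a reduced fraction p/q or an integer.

6-mesh fixed-axis compound train (all bearings frame-fixed)
mesh 1 [58T→92T]: |ω|/ω_in = 1×58/92 = 29/46, sense flips to −
mesh 2 [92T→69T]: |ω|/ω_in = (29/46)×92/69 = 58/69, sense flips to +
mesh 3 [67T→74T]: |ω|/ω_in = (58/69)×67/74 = 1943/2553, sense flips to −
mesh 4 [63T→57T]: |ω|/ω_in = (1943/2553)×63/57 = 13601/16169, sense flips to +
mesh 5 [15T→72T]: |ω|/ω_in = (13601/16169)×15/72 = 68005/388056, sense flips to −
mesh 6 [42T→42T]: |ω|/ω_in = (68005/388056)×42/42 = 68005/388056, sense flips to +
signed output speed (× input speed) = 68005/388056

68005/388056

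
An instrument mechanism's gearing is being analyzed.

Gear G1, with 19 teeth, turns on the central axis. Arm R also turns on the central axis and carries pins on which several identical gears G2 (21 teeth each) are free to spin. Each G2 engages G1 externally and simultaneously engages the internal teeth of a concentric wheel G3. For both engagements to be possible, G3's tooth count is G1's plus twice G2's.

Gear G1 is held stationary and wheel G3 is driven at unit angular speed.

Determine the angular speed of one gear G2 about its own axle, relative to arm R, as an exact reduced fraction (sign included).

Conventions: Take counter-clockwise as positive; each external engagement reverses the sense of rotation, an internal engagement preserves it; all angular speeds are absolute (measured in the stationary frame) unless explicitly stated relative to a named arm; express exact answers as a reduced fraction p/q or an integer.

1159/1680

class = planetary set [G3 = 19+2·21 = 61; Willis about the carrier]
ring teeth: 19 + 2·21 = 61
19(ω_sun−ω_arm) = −61(ω_ring−ω_arm),  ω_sun = 0, ω_ring = 1
19(0−ω_arm) = −61(1−ω_arm)  ⇒  80·ω_arm = 61  ⇒  ω_arm = 61/80
sun–planet mesh: 19·(0−61/80) = −21·(ω_p−ω_arm)  ⇒  ω_p−ω_arm = 1159/1680
exact speed ratio = 1159/1680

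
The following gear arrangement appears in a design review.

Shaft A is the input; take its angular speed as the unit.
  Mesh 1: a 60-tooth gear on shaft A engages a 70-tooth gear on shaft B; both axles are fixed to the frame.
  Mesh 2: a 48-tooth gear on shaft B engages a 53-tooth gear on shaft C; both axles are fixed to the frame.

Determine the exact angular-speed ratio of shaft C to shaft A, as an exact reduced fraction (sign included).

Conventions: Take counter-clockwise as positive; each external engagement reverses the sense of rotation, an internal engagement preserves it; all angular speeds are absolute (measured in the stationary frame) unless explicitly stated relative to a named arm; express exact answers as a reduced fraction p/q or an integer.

288/371

class = fixed-axis compound train [2 meshes; 2 ratios multiply, 2 sense flips]
mesh 1 [60T→70T]: running ratio 6/7, sense −
mesh 2 [48T→53T]: running ratio 288/371, sense +
ω_out/ω_in = 288/371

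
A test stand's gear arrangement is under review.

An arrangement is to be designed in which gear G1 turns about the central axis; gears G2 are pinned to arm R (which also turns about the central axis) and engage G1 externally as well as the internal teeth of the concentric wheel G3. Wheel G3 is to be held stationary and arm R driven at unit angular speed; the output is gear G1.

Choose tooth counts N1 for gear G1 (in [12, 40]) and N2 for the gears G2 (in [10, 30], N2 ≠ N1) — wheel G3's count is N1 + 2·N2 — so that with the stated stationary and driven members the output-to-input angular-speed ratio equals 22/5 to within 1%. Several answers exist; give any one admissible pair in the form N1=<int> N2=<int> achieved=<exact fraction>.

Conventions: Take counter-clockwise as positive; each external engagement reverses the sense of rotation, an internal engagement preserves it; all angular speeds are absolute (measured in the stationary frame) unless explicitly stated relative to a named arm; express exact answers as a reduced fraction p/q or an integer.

N1=15 N2=18 achieved=22/5

topology: planetary set — design target 22/5, arm = carrier (Willis)
Willis with ω_ring = 0: ω_sun/ω_arm = (N1+N3)/N1; set equal to 22/5  ⇒  N3/N1 = 22/5 − 1 = 17/5
N3 = N1 + 2·N2  ⇒  N2/N1 = (N3/N1 − 1)/2 = (17/5 − 1)/2 = 6/5
smallest multiple with N1 ≥ 12 and N2 ≥ 10: k = 3  ⇒  N1 = 3·5 = 15, N2 = 3·6 = 18 (N1 ≤ 40, N2 ≤ 30, N2 ≠ N1 ✓), N3 = 15 + 2·18 = 51
check: (N1+N3)/N1 with N1 = 15, N3 = 51 gives 22/5; |achieved − target| = 0 ≤ 11/250 ✓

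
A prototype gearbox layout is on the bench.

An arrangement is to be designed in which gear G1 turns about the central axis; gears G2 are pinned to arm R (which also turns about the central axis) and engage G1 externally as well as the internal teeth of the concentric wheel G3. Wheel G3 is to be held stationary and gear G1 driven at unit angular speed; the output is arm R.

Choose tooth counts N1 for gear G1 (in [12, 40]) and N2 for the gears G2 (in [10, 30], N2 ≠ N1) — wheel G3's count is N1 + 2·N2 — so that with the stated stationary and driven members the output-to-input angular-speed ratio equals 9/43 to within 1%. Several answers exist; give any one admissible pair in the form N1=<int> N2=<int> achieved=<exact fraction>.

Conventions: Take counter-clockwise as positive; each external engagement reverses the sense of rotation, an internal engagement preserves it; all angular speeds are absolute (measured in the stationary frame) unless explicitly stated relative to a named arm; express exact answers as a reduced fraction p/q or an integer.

topology: planetary set — design target 9/43, arm = carrier (Willis)
Willis with ω_ring = 0: ω_arm/ω_sun = N1/(N1+N3); set equal to 9/43  ⇒  N3/N1 = 1/(9/43) − 1 = 34/9
N3 = N1 + 2·N2  ⇒  N2/N1 = (N3/N1 − 1)/2 = (34/9 − 1)/2 = 25/18
smallest multiple with N1 ≥ 12 and N2 ≥ 10: k = 1  ⇒  N1 = 1·18 = 18, N2 = 1·25 = 25 (N1 ≤ 40, N2 ≤ 30, N2 ≠ N1 ✓), N3 = 18 + 2·25 = 68
check: N1/(N1+N3) with N1 = 18, N3 = 68 gives 9/43; |achieved − target| = 0 ≤ 9/4300 ✓

N1=18 N2=25 achieved=9/43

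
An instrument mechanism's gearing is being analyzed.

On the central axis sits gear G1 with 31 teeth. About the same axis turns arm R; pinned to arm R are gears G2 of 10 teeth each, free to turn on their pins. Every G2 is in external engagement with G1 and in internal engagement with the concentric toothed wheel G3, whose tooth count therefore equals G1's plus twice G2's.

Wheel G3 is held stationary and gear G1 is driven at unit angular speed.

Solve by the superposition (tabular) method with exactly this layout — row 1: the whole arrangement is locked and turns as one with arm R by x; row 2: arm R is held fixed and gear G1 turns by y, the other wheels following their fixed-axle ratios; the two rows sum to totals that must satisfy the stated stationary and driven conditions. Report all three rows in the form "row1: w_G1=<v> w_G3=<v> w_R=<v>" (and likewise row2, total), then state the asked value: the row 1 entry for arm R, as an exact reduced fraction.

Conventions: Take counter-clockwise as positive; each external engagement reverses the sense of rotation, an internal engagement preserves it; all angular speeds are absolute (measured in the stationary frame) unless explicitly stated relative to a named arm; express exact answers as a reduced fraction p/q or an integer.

row1: w_G1=31/82 w_G3=31/82 w_R=31/82
row2: w_G1=51/82 w_G3=-31/82 w_R=0
total: w_G1=1 w_G3=0 w_R=31/82
asked value: 31/82

planetary set (31T centre, 10T on arm, 51T internal) — Willis relation
row 1 — lock + rotate with arm: ω_sun = ω_ring = ω_arm = x
row 2 — arm fixed, fixed-axis ratios: sun y, ring −(31/51)·y, arm 0
boundary: total ω_ring = x − (31/51)·y = 0 and total ω_sun = x + y = 1  ⇒  y = 51/82, x = 31/82
row 2 ring = −(31/51)·51/82 = -31/82
totals (row 1 + row 2): sun 31/82 + 51/82 = 1, ring 31/82 + (-31/82) = 0, arm 31/82 + 0 = 31/82
asked cell (row1, arm) = 31/82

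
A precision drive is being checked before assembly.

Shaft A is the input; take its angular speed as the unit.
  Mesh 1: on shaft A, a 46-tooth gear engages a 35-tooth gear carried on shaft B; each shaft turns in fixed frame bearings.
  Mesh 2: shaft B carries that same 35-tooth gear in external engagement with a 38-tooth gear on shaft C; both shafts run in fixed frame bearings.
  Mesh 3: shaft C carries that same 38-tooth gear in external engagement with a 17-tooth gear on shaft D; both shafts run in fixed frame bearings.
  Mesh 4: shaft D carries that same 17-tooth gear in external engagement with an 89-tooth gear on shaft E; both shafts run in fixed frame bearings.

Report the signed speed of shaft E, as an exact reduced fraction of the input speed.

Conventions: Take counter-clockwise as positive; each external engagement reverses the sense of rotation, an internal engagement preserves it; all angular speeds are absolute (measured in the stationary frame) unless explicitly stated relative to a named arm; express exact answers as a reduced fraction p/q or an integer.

4-mesh fixed-axis compound train (all bearings frame-fixed)
mesh 1 [46T→35T]: |ω|/ω_in = 1×46/35 = 46/35, sense flips to −
mesh 2 [35T→38T]: |ω|/ω_in = (46/35)×35/38 = 23/19, sense flips to +
mesh 3 [38T→17T]: |ω|/ω_in = (23/19)×38/17 = 46/17, sense flips to −
mesh 4 [17T→89T]: |ω|/ω_in = (46/17)×17/89 = 46/89, sense flips to +
signed output speed (× input speed) = 46/89

46/89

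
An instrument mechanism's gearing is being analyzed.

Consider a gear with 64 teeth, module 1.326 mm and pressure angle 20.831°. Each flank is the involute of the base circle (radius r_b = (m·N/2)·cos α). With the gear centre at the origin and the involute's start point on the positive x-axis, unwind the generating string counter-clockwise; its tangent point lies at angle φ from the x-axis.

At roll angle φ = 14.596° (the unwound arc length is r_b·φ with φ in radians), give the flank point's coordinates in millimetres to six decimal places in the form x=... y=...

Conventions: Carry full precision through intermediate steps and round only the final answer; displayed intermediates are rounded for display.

x=40.924410 y=0.217133

recognized (one wheel, involute flank): single-mesh tooth geometry, m = 1.326, N = 64
pitch radius r_p = m·N/2 = 1.326·64/2 = 42.432000
base radius r_b = r_p·cos α = 42.432000·cos 20.831° = 39.658365
roll angle φ = 14.596° = 0.25474826 rad
x = r_b·(cos φ + φ·sin φ) = 40.924410
y = r_b·(sin φ − φ·cos φ) = 0.217133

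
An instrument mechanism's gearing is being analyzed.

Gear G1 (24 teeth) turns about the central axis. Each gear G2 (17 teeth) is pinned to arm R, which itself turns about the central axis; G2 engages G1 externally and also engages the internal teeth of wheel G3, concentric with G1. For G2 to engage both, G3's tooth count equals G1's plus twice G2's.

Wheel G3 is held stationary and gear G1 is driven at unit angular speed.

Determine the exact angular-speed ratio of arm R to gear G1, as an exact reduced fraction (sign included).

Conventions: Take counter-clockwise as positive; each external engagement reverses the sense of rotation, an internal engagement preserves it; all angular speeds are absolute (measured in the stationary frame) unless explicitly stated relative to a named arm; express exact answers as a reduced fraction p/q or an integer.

recognized (axles ride arm R): planetary set, 24/17/58 teeth
ring teeth: 24 + 2·17 = 58
24(ω_sun−ω_arm) = −58(ω_ring−ω_arm),  ω_ring = 0, ω_sun = 1
24(1−ω_arm) = −58(0−ω_arm)  ⇒  82·ω_arm = 24  ⇒  ω_arm = 12/41
ω_out/ω_in = 12/41

12/41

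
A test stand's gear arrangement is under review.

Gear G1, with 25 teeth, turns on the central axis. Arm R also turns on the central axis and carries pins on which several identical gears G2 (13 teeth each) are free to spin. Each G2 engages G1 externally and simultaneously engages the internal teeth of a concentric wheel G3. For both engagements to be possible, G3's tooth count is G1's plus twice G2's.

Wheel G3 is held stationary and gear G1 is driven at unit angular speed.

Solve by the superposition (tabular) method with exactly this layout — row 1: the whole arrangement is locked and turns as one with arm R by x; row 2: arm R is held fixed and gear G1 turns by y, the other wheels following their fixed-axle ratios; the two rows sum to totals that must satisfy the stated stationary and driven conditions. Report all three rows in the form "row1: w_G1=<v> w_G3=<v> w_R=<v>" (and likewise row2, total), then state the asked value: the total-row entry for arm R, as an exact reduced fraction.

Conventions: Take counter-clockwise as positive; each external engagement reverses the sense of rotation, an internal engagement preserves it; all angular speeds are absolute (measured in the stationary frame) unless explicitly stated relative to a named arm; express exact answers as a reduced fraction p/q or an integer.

row1: w_G1=25/76 w_G3=25/76 w_R=25/76
row2: w_G1=51/76 w_G3=-25/76 w_R=0
total: w_G1=1 w_G3=0 w_R=25/76
asked value: 25/76

recognized (axles ride arm R): planetary set, 25/13/51 teeth
row 1 — lock + rotate with arm: ω_sun = ω_ring = ω_arm = x
superposition row 2 [arm held]: sun y, ring −(25/51)·y, arm 0
boundary: total ω_ring = x − (25/51)·y = 0 and total ω_sun = x + y = 1  ⇒  y = 51/76, x = 25/76
row 2 ring = −(25/51)·51/76 = -25/76
totals (row 1 + row 2): sun 25/76 + 51/76 = 1, ring 25/76 + (-25/76) = 0, arm 25/76 + 0 = 25/76
asked cell (total, arm) = 25/76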